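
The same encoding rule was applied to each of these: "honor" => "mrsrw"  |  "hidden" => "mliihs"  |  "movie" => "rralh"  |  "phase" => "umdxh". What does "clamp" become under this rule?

The shift depends on letter class: consonant h→m is +5, but vowel o→r is +3. The rule splits by letter class: vowels +3, consonants +5.
On clamp: c(cons)+5=h, l(cons)+5=q, a(vowel)+3=d, m(cons)+5=r, p(cons)+5=u.

hqdru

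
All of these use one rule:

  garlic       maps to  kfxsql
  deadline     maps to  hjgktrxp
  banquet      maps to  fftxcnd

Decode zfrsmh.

valley

In garlic: g→k is +4, a→f is +5, r→x is +6, l→s is +7 — the shift increases by 1 each position. Each letter shifts forward by (position + 4), i.e. 4, 5, 6, … — the shift grows by one for each successive letter.
Reversing it on zfrsmh: z−4=v, f−5=a, r−6=l, s−7=l, m−8=e, h−9=y.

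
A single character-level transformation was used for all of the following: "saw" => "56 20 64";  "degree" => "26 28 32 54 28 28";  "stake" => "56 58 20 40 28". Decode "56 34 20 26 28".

s(#19)→56 and a(#1)→20: differences scale by 2, so n = 2·pos + 18. Each letter becomes 2×(its alphabet position, a=1..z=26) + 18.
Decoding 56 34 20 26 28: 56→(56−18)÷2=19=s, 34→(34−18)÷2=8=h, 20→(20−18)÷2=1=a, 26→(26−18)÷2=4=d, 28→(28−18)÷2=5=e.

shade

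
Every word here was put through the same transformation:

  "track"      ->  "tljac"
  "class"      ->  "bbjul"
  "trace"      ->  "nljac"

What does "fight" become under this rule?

cqpro

The output letters match the input read backwards, each shifted +9: track reversed is kcart. Read the word backwards and shift each letter +9.
Applying it to fight: reverse → thgif; then shift: t+9=c, h+9=q, g+9=p, i+9=r, f+9=o.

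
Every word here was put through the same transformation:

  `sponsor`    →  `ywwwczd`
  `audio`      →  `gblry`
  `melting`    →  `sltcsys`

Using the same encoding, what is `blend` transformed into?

hsmwn

Each letter shifts forward by (position + 6), i.e. 6, 7, 8, … — the shift grows by one for each successive letter.
For blend: b+6=h, l+7=s, e+8=m, n+9=w, d+10=n.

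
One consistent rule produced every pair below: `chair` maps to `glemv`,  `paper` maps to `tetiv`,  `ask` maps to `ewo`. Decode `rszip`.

novel

Compare letters: c→g is +4, h→l is +4, a→e is +4 — a constant shift. This is a Caesar cipher with shift 4.
Reversing it on rszip: r−4=n, s−4=o, z−4=v, i−4=e, p−4=l.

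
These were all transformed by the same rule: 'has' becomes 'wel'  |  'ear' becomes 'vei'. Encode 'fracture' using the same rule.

Read the word backwards and shift each letter +4.
For fracture: reverse → erutcarf; then shift: e+4=i, r+4=v, u+4=y, t+4=x, c+4=g, a+4=e, r+4=v, f+4=j.

ivyxgevj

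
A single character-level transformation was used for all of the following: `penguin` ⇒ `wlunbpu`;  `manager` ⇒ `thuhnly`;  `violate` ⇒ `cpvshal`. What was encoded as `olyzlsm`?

herself

Compare letters: p→w is +7, e→l is +7, n→u is +7 — a constant shift. It's a constant shift of +7 (ROT7).
Decoding olyzlsm: o−7=h, l−7=e, y−7=r, z−7=s, l−7=e, s−7=l, m−7=f.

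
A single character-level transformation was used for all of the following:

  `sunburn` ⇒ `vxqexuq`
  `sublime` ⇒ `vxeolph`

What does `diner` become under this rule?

glqhu

Each letter is shifted forward by 3 in the alphabet (a Caesar shift of +3).
On diner: d+3=g, i+3=l, n+3=q, e+3=h, r+3=u.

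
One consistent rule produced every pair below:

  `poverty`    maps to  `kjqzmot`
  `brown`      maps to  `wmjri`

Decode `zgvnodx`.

elastic

Compare letters: p→k is +21, o→j is +21, v→q is +21 — a constant shift. This is a Caesar cipher with shift 21.
Reversing it on zgvnodx: z−21=e, g−21=l, v−21=a, n−21=s, o−21=t, d−21=i, x−21=c.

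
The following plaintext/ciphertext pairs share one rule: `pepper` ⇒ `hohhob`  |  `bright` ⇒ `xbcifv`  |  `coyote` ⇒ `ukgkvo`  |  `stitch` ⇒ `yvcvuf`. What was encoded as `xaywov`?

Each letter's alphabet position (a=0..z=25) is mapped through 23·x+0 mod 26 — an affine cipher.
Reversing it on xaywov: x(23)→17·(23−0)≡1=b; a(0)→17·(0−0)≡0=a; y(24)→17·(24−0)≡18=s; w(22)→17·(22−0)≡10=k; o(14)→17·(14−0)≡4=e; v(21)→17·(21−0)≡19=t (all mod 26).

basket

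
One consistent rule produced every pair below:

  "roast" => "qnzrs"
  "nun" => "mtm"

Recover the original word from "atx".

Compare letters: r→q is +25, o→n is +25, a→z is +25 — a constant shift. It's a constant shift of +25 (ROT25).
Reversing it on atx: a−25=b, t−25=u, x−25=y.

buy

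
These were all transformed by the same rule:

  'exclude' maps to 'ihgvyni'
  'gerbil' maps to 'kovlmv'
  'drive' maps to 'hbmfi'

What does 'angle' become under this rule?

Shifts by position in exclude: pos 0: e→i (+4), pos 1: x→h (+10), pos 2: c→g (+4), pos 3: l→v (+10) — repeating every 2. The shifts repeat in a cycle of length 2: positions 0,1,… shift by +4, +10, then the pattern repeats.
For angle: a+4=e, n+10=x, g+4=k, l+10=v, e+4=i.

exkvi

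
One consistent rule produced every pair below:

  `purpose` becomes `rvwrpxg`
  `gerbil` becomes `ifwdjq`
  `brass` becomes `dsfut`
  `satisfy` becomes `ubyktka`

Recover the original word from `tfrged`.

remedy

Shifts by position in purpose: pos 0: p→r (+2), pos 1: u→v (+1), pos 2: r→w (+5), pos 3: p→r (+2), pos 4: o→p (+1), pos 5: s→x (+5) — repeating every 3. It's a Vigenère-style cipher with numeric key [2,1,5]: position i shifts by key[i mod 3].
Decoding tfrged: t−2=r, f−1=e, r−5=m, g−2=e, e−1=d, d−5=y.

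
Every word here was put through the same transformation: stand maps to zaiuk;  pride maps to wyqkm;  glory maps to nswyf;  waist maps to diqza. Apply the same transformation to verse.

The shift depends on letter class: consonant s→z is +7, but vowel a→i is +8. The rule splits by letter class: vowels +8, consonants +7.
Applying it to verse: v(cons)+7=c, e(vowel)+8=m, r(cons)+7=y, s(cons)+7=z, e(vowel)+8=m.

cmyzm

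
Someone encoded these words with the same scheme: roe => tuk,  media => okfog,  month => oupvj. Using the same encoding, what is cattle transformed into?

egvvnk

The shift depends on letter class: consonant r→t is +2, but vowel o→u is +6. Two shifts are in play — +6 for a/e/i/o/u, +2 for every other letter.
On cattle: c(cons)+2=e, a(vowel)+6=g, t(cons)+2=v, t(cons)+2=v, l(cons)+2=n, e(vowel)+6=k.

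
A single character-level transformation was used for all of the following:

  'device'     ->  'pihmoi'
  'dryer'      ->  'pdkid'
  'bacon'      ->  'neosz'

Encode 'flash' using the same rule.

rxeet

The shift depends on letter class: consonant d→p is +12, but vowel e→i is +4. The rule splits by letter class: vowels +4, consonants +12.
For flash: f(cons)+12=r, l(cons)+12=x, a(vowel)+4=e, s(cons)+12=e, h(cons)+12=t.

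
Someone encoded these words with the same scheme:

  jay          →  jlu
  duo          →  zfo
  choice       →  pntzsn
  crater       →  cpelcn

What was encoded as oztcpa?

The output letters match the input read backwards, each shifted +11: jay reversed is yaj. Two steps: reverse the string, then apply a Caesar shift of +11.
Undoing it on oztcpa: shift back: o−11=d, z−11=o, t−11=i, c−11=r, p−11=e, a−11=p → doirep; then reverse → period.

period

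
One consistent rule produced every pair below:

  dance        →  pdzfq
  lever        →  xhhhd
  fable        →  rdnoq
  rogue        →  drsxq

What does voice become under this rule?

hrufq

Shifts by position in dance: pos 0: d→p (+12), pos 1: a→d (+3), pos 2: n→z (+12), pos 3: c→f (+3) — repeating every 2. The shifts repeat in a cycle of length 2: positions 0,1,… shift by +12, +3, then the pattern repeats.
On voice: v+12=h, o+3=r, i+12=u, c+3=f, e+12=q.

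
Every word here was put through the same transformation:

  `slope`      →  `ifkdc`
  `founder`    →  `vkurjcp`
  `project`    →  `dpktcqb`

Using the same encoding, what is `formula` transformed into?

vkpyufe

s(18)→i(8) and l(11)→f(5) fit y≡19x+4 (mod 26); the inverse of 19 mod 26 is 11. This is an affine cipher: with a=0,…,z=25, each position x becomes (19x+4) mod 26.
Applying it to formula: f(5)→19·5+4≡21=v; o(14)→19·14+4≡10=k; r(17)→19·17+4≡15=p; m(12)→19·12+4≡24=y; u(20)→19·20+4≡20=u; l(11)→19·11+4≡5=f; a(0)→19·0+4≡4=e (all mod 26).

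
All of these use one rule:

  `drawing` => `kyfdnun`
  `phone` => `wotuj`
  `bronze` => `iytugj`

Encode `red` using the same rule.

The shift depends on letter class: consonant d→k is +7, but vowel a→f is +5. Vowels shift forward by 5 and consonants shift forward by 7.
Applying it to red: r(cons)+7=y, e(vowel)+5=j, d(cons)+7=k.

yjk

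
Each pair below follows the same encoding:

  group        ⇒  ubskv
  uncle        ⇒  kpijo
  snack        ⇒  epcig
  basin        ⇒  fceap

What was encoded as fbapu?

g(6)→u(20) and r(17)→b(1) fit y≡3x+2 (mod 26); the inverse of 3 mod 26 is 9. Treating letters as 0–25, the rule is x ↦ 3x + 2 (mod 26).
Reversing it on fbapu: f(5)→9·(5−2)≡1=b; b(1)→9·(1−2)≡17=r; a(0)→9·(0−2)≡8=i; p(15)→9·(15−2)≡13=n; u(20)→9·(20−2)≡6=g (all mod 26).

bring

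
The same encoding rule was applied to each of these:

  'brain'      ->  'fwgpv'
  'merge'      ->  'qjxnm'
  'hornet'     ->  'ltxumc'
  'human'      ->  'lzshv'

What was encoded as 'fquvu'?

bloom

Each letter shifts forward by (position + 4), i.e. 4, 5, 6, … — the shift grows by one for each successive letter.
Decoding fquvu: f−4=b, q−5=l, u−6=o, v−7=o, u−8=m.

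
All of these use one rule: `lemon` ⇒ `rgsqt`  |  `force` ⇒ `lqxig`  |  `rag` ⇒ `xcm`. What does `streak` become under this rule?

yzxgcq

The shift depends on letter class: consonant l→r is +6, but vowel e→g is +2. Vowels shift forward by 2 and consonants shift forward by 6.
Applying it to streak: s(cons)+6=y, t(cons)+6=z, r(cons)+6=x, e(vowel)+2=g, a(vowel)+2=c, k(cons)+6=q.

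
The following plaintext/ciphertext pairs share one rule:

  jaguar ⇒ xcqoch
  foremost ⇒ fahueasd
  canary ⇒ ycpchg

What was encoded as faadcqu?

footage

j(9)→x(23) and a(0)→c(2) fit y≡11x+2 (mod 26); the inverse of 11 mod 26 is 19. Each letter's alphabet position (a=0..z=25) is mapped through 11·x+2 mod 26 — an affine cipher.
Decoding faadcqu: f(5)→19·(5−2)≡5=f; a(0)→19·(0−2)≡14=o; a(0)→19·(0−2)≡14=o; d(3)→19·(3−2)≡19=t; c(2)→19·(2−2)≡0=a; q(16)→19·(16−2)≡6=g; u(20)→19·(20−2)≡4=e (all mod 26).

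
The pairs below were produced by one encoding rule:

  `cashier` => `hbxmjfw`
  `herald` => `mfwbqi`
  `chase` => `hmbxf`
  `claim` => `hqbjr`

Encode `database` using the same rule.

Vowels shift forward by 1 and consonants shift forward by 5.
Applying it to database: d(cons)+5=i, a(vowel)+1=b, t(cons)+5=y, a(vowel)+1=b, b(cons)+5=g, a(vowel)+1=b, s(cons)+5=x, e(vowel)+1=f.

ibybgbxf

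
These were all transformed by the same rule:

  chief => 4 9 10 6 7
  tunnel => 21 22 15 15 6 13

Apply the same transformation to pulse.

c is letter #3 and maps to 4: an offset of 1. Each letter is replaced by its alphabet position (a=1..z=26) + 1.
On pulse: p=16→17, u=21→22, l=12→13, s=19→20, e=5→6.

17 22 13 20 6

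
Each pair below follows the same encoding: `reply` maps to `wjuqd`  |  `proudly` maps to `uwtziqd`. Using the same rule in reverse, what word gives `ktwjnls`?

It's a constant shift of +5 (ROT5).
Decoding ktwjnls: k−5=f, t−5=o, w−5=r, j−5=e, n−5=i, l−5=g, s−5=n.

foreign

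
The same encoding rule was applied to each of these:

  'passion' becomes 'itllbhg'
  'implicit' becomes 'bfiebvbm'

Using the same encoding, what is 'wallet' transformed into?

pteexm

Compare letters: p→i is +19, a→t is +19, s→l is +19 — a constant shift. Each letter is shifted forward by 19 in the alphabet (a Caesar shift of +19).
On wallet: w+19=p, a+19=t, l+19=e, l+19=e, e+19=x, t+19=m.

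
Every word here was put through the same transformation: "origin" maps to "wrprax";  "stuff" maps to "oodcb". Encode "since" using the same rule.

The output letters match the input read backwards, each shifted +9: origin reversed is nigiro. The word is reversed, then every letter is shifted forward by 9.
On since: reverse → ecnis; then shift: e+9=n, c+9=l, n+9=w, i+9=r, s+9=b.

nlwrb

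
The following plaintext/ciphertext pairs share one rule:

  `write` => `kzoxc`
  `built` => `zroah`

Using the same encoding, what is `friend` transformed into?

jtkoxl

Two steps: reverse the string, then apply a Caesar shift of +6.
On friend: reverse → dneirf; then shift: d+6=j, n+6=t, e+6=k, i+6=o, r+6=x, f+6=l.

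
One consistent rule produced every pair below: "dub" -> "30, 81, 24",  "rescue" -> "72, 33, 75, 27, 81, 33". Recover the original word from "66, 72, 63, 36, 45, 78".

The formula is n = 3×(alphabet index, a=1) + 18.
Undoing it on 66, 72, 63, 36, 45, 78: 66→(66−18)÷3=16=p, 72→(72−18)÷3=18=r, 63→(63−18)÷3=15=o, 36→(36−18)÷3=6=f, 45→(45−18)÷3=9=i, 78→(78−18)÷3=20=t.

profit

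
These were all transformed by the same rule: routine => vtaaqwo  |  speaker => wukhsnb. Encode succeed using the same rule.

In routine: r→v is +4, o→t is +5, u→a is +6, t→a is +7 — the shift increases by 1 each position. Each letter shifts forward by (position + 4), i.e. 4, 5, 6, … — the shift grows by one for each successive letter.
Applying it to succeed: s+4=w, u+5=z, c+6=i, c+7=j, e+8=m, e+9=n, d+10=n.

wzijmnn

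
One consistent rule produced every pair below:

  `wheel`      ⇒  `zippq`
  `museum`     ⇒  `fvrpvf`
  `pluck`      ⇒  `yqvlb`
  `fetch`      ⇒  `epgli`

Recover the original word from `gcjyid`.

trophy

w(22)→z(25) and h(7)→i(8) fit y≡15x+7 (mod 26); the inverse of 15 mod 26 is 7. Each letter's alphabet position (a=0..z=25) is mapped through 15·x+7 mod 26 — an affine cipher.
Decoding gcjyid: g(6)→7·(6−7)≡19=t; c(2)→7·(2−7)≡17=r; j(9)→7·(9−7)≡14=o; y(24)→7·(24−7)≡15=p; i(8)→7·(8−7)≡7=h; d(3)→7·(3−7)≡24=y (all mod 26).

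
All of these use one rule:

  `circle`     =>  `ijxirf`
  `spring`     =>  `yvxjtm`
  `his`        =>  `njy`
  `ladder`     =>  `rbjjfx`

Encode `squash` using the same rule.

Vowels shift forward by 1 and consonants shift forward by 6.
For squash: s(cons)+6=y, q(cons)+6=w, u(vowel)+1=v, a(vowel)+1=b, s(cons)+6=y, h(cons)+6=n.

ywvbyn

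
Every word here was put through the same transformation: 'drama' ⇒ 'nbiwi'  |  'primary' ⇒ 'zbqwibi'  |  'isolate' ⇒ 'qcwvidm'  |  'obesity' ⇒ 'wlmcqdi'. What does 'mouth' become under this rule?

wwcdr

Vowels shift forward by 8 and consonants shift forward by 10.
Applying it to mouth: m(cons)+10=w, o(vowel)+8=w, u(vowel)+8=c, t(cons)+10=d, h(cons)+10=r.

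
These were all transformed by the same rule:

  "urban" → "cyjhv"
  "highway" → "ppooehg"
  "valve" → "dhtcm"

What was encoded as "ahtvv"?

The shifts repeat in a cycle of length 2: positions 0,1,… shift by +8, +7, then the pattern repeats.
Undoing it on ahtvv: a−8=s, h−7=a, t−8=l, v−7=o, v−8=n.

salon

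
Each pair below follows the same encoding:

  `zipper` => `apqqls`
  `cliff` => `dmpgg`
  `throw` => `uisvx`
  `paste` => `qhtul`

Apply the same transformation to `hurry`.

ibssz

The shift depends on letter class: consonant z→a is +1, but vowel i→p is +7. Two shifts are in play — +7 for a/e/i/o/u, +1 for every other letter.
On hurry: h(cons)+1=i, u(vowel)+7=b, r(cons)+1=s, r(cons)+1=s, y(cons)+1=z.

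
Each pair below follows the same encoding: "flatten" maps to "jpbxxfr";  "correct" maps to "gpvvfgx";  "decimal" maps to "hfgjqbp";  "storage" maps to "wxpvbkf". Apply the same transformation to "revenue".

vfzfrvf

The shift depends on letter class: consonant f→j is +4, but vowel a→b is +1. Two shifts are in play — +1 for a/e/i/o/u, +4 for every other letter.
Applying it to revenue: r(cons)+4=v, e(vowel)+1=f, v(cons)+4=z, e(vowel)+1=f, n(cons)+4=r, u(vowel)+1=v, e(vowel)+1=f.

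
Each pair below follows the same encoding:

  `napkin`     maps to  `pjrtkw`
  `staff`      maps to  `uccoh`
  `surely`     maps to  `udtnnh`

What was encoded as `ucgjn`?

It's a Vigenère-style cipher with numeric key [2,9]: position i shifts by key[i mod 2].
Reversing it on ucgjn: u−2=s, c−9=t, g−2=e, j−9=a, n−2=l.

steal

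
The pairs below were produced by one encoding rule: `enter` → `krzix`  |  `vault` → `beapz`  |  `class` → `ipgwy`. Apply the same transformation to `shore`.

The shifts repeat in a cycle of length 2: positions 0,1,… shift by +6, +4, then the pattern repeats.
For shore: s+6=y, h+4=l, o+6=u, r+4=v, e+6=k.

yluvk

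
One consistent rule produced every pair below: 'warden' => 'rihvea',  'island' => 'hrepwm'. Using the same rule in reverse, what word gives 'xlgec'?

yacht

The output letters match the input read backwards, each shifted +4: warden reversed is nedraw. Two steps: reverse the string, then apply a Caesar shift of +4.
Reversing it on xlgec: shift back: x−4=t, l−4=h, g−4=c, e−4=a, c−4=y → thcay; then reverse → yacht.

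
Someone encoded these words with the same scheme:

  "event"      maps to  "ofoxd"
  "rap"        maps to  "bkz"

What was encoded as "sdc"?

Compare letters: e→o is +10, v→f is +10, e→o is +10 — a constant shift. Every letter moves 10 places later in the alphabet, wrapping around z→a.
Decoding sdc: s−10=i, d−10=t, c−10=s.

its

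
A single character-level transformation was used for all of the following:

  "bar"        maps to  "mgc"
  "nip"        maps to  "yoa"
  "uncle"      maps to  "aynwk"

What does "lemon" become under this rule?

wkxuy

The rule splits by letter class: vowels +6, consonants +11.
Applying it to lemon: l(cons)+11=w, e(vowel)+6=k, m(cons)+11=x, o(vowel)+6=u, n(cons)+11=y.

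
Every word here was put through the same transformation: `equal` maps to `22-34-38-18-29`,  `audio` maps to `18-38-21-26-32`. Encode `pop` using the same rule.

Letters become their 1-based position plus 17 (so a→18, b→19, …).
For pop: p=16→33, o=15→32, p=16→33.

33-32-33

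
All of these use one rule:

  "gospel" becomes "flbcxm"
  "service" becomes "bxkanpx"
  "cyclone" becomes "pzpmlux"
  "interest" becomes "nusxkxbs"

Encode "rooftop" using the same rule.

klloslc

g(6)→f(5) and o(14)→l(11) fit y≡17x+7 (mod 26); the inverse of 17 mod 26 is 23. This is an affine cipher: with a=0,…,z=25, each position x becomes (17x+7) mod 26.
Applying it to rooftop: r(17)→17·17+7≡10=k; o(14)→17·14+7≡11=l; o(14)→17·14+7≡11=l; f(5)→17·5+7≡14=o; t(19)→17·19+7≡18=s; o(14)→17·14+7≡11=l; p(15)→17·15+7≡2=c (all mod 26).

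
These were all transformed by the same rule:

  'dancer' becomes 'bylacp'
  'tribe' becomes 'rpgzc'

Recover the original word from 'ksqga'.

music

Compare letters: d→b is +24, a→y is +24, n→l is +24 — a constant shift. Every letter moves 24 places later in the alphabet, wrapping around z→a.
Reversing it on ksqga: k−24=m, s−24=u, q−24=s, g−24=i, a−24=c.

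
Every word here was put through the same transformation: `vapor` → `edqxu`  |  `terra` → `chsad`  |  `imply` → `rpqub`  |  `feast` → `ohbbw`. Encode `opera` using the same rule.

The shifts repeat in a cycle of length 3: positions 0,1,… shift by +9, +3, +1, then the pattern repeats.
On opera: o+9=x, p+3=s, e+1=f, r+9=a, a+3=d.

xsfad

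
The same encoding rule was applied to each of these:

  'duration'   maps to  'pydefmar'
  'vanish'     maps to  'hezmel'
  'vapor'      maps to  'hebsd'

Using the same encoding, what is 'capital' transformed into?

oebmfex

Shifts by position in duration: pos 0: d→p (+12), pos 1: u→y (+4), pos 2: r→d (+12), pos 3: a→e (+4) — repeating every 2. The shifts repeat in a cycle of length 2: positions 0,1,… shift by +12, +4, then the pattern repeats.
On capital: c+12=o, a+4=e, p+12=b, i+4=m, t+12=f, a+4=e, l+12=x.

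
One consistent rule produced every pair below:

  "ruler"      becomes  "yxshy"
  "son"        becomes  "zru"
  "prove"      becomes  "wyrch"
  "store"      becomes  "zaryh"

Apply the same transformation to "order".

rykhy

Two shifts are in play — +3 for a/e/i/o/u, +7 for every other letter.
For order: o(vowel)+3=r, r(cons)+7=y, d(cons)+7=k, e(vowel)+3=h, r(cons)+7=y.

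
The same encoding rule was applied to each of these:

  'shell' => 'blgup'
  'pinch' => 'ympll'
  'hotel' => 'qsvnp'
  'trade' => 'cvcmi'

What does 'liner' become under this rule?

umpnv

Shifts by position in shell: pos 0: s→b (+9), pos 1: h→l (+4), pos 2: e→g (+2), pos 3: l→u (+9), pos 4: l→p (+4) — repeating every 3. The shifts repeat in a cycle of length 3: positions 0,1,… shift by +9, +4, +2, then the pattern repeats.
On liner: l+9=u, i+4=m, n+2=p, e+9=n, r+4=v.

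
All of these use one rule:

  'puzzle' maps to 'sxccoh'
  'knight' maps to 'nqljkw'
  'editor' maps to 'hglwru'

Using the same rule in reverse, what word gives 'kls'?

Compare letters: p→s is +3, u→x is +3, z→c is +3 — a constant shift. Each letter is shifted forward by 3 in the alphabet (a Caesar shift of +3).
Decoding kls: k−3=h, l−3=i, s−3=p.

hip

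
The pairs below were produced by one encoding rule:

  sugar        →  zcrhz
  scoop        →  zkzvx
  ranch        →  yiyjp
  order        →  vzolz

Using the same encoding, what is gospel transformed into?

Shifts by position in sugar: pos 0: s→z (+7), pos 1: u→c (+8), pos 2: g→r (+11), pos 3: a→h (+7), pos 4: r→z (+8) — repeating every 3. A repeating key of period 3 is used — shifts +7, +8, +11 over and over.
Applying it to gospel: g+7=n, o+8=w, s+11=d, p+7=w, e+8=m, l+11=w.

nwdwmw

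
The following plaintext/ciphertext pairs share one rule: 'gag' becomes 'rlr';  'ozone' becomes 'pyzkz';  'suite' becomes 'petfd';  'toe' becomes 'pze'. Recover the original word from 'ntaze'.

The output letters match the input read backwards, each shifted +11: gag reversed is gag. The word is reversed, then every letter is shifted forward by 11.
Undoing it on ntaze: shift back: n−11=c, t−11=i, a−11=p, z−11=o, e−11=t → cipot; then reverse → topic.

topic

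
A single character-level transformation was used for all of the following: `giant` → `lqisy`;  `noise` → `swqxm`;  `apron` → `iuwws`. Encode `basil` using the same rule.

The rule splits by letter class: vowels +8, consonants +5.
Applying it to basil: b(cons)+5=g, a(vowel)+8=i, s(cons)+5=x, i(vowel)+8=q, l(cons)+5=q.

gixqq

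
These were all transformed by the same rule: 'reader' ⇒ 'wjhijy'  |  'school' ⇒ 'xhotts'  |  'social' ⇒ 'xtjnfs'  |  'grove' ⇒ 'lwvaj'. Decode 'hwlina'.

Shifts by position in reader: pos 0: r→w (+5), pos 1: e→j (+5), pos 2: a→h (+7), pos 3: d→i (+5), pos 4: e→j (+5), pos 5: r→y (+7) — repeating every 3. A repeating key of period 3 is used — shifts +5, +5, +7 over and over.
Decoding hwlina: h−5=c, w−5=r, l−7=e, i−5=d, n−5=i, a−7=t.

credit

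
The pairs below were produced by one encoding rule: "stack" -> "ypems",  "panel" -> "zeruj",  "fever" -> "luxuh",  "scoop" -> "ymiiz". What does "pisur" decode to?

s(18)→y(24) and t(19)→p(15) fit y≡17x+4 (mod 26); the inverse of 17 mod 26 is 23. Each letter's alphabet position (a=0..z=25) is mapped through 17·x+4 mod 26 — an affine cipher.
Undoing it on pisur: p(15)→23·(15−4)≡19=t; i(8)→23·(8−4)≡14=o; s(18)→23·(18−4)≡10=k; u(20)→23·(20−4)≡4=e; r(17)→23·(17−4)≡13=n (all mod 26).

token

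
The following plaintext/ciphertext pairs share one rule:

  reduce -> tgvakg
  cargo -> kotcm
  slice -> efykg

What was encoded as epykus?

sticky

Treating letters as 0–25, the rule is x ↦ 11x + 14 (mod 26).
Reversing it on epykus: e(4)→19·(4−14)≡18=s; p(15)→19·(15−14)≡19=t; y(24)→19·(24−14)≡8=i; k(10)→19·(10−14)≡2=c; u(20)→19·(20−14)≡10=k; s(18)→19·(18−14)≡24=y (all mod 26).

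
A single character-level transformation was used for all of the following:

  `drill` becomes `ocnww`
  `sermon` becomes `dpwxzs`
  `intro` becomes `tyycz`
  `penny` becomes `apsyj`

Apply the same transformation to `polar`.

Shifts by position in drill: pos 0: d→o (+11), pos 1: r→c (+11), pos 2: i→n (+5), pos 3: l→w (+11), pos 4: l→w (+11) — repeating every 3. It's a Vigenère-style cipher with numeric key [11,11,5]: position i shifts by key[i mod 3].
Applying it to polar: p+11=a, o+11=z, l+5=q, a+11=l, r+11=c.

azqlc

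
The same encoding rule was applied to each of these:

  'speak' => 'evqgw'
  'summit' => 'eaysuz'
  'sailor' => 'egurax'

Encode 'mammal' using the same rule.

Shifts by position in speak: pos 0: s→e (+12), pos 1: p→v (+6), pos 2: e→q (+12), pos 3: a→g (+6) — repeating every 2. It's a Vigenère-style cipher with numeric key [12,6]: position i shifts by key[i mod 2].
For mammal: m+12=y, a+6=g, m+12=y, m+6=s, a+12=m, l+6=r.

ygysmr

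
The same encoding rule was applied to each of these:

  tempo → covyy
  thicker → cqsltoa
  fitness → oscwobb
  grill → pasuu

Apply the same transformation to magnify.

vkpwsoh

Vowels shift forward by 10 and consonants shift forward by 9.
On magnify: m(cons)+9=v, a(vowel)+10=k, g(cons)+9=p, n(cons)+9=w, i(vowel)+10=s, f(cons)+9=o, y(cons)+9=h.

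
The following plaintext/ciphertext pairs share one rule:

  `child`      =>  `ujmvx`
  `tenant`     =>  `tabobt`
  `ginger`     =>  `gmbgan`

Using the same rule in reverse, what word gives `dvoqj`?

flash

c(2)→u(20) and h(7)→j(9) fit y≡3x+14 (mod 26); the inverse of 3 mod 26 is 9. Treating letters as 0–25, the rule is x ↦ 3x + 14 (mod 26).
Decoding dvoqj: d(3)→9·(3−14)≡5=f; v(21)→9·(21−14)≡11=l; o(14)→9·(14−14)≡0=a; q(16)→9·(16−14)≡18=s; j(9)→9·(9−14)≡7=h (all mod 26).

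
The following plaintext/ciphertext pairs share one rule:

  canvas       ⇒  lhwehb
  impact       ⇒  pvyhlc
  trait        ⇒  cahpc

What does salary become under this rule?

bhuhah

The rule splits by letter class: vowels +7, consonants +9.
On salary: s(cons)+9=b, a(vowel)+7=h, l(cons)+9=u, a(vowel)+7=h, r(cons)+9=a, y(cons)+9=h.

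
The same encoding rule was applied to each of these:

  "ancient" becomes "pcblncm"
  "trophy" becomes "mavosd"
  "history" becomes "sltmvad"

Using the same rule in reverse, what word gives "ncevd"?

a(0)→p(15) and n(13)→c(2) fit y≡19x+15 (mod 26); the inverse of 19 mod 26 is 11. Each letter's alphabet position (a=0..z=25) is mapped through 19·x+15 mod 26 — an affine cipher.
Reversing it on ncevd: n(13)→11·(13−15)≡4=e; c(2)→11·(2−15)≡13=n; e(4)→11·(4−15)≡9=j; v(21)→11·(21−15)≡14=o; d(3)→11·(3−15)≡24=y (all mod 26).

enjoy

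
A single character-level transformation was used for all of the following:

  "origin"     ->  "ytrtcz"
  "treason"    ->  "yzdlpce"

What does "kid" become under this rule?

The output letters match the input read backwards, each shifted +11: origin reversed is nigiro. The word is reversed, then every letter is shifted forward by 11.
On kid: reverse → dik; then shift: d+11=o, i+11=t, k+11=v.

otv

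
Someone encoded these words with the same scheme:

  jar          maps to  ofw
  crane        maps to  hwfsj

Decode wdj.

rye

Compare letters: j→o is +5, a→f is +5, r→w is +5 — a constant shift. It's a constant shift of +5 (ROT5).
Decoding wdj: w−5=r, d−5=y, j−5=e.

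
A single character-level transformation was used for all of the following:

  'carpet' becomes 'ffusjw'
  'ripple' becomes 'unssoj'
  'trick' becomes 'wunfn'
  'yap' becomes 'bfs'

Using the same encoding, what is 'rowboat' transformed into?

utzetfw

Two shifts are in play — +5 for a/e/i/o/u, +3 for every other letter.
For rowboat: r(cons)+3=u, o(vowel)+5=t, w(cons)+3=z, b(cons)+3=e, o(vowel)+5=t, a(vowel)+5=f, t(cons)+3=w.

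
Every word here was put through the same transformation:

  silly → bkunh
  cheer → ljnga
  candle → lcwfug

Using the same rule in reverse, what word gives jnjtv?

alarm

Shifts by position in silly: pos 0: s→b (+9), pos 1: i→k (+2), pos 2: l→u (+9), pos 3: l→n (+2) — repeating every 2. It's a Vigenère-style cipher with numeric key [9,2]: position i shifts by key[i mod 2].
Decoding jnjtv: j−9=a, n−2=l, j−9=a, t−2=r, v−9=m.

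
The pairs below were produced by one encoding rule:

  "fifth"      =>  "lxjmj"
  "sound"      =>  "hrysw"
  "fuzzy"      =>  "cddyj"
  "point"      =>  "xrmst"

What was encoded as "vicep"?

layer

Two steps: reverse the string, then apply a Caesar shift of +4.
Reversing it on vicep: shift back: v−4=r, i−4=e, c−4=y, e−4=a, p−4=l → reyal; then reverse → layer.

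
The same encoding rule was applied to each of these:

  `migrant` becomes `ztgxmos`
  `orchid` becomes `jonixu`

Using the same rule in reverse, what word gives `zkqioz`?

ticket

The word is reversed, then every letter is shifted forward by 6.
Reversing it on zkqioz: shift back: z−6=t, k−6=e, q−6=k, i−6=c, o−6=i, z−6=t → tekcit; then reverse → ticket.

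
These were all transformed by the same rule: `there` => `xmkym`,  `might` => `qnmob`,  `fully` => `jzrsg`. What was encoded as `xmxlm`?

three

In there: t→x is +4, h→m is +5, e→k is +6, r→y is +7 — the shift increases by 1 each position. Each letter shifts forward by (position + 4), i.e. 4, 5, 6, … — the shift grows by one for each successive letter.
Reversing it on xmxlm: x−4=t, m−5=h, x−6=r, l−7=e, m−8=e.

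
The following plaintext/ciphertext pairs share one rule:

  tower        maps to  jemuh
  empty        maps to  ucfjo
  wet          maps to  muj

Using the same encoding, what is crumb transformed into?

Compare letters: t→j is +16, o→e is +16, w→m is +16 — a constant shift. It's a constant shift of +16 (ROT16).
On crumb: c+16=s, r+16=h, u+16=k, m+16=c, b+16=r.

shkcr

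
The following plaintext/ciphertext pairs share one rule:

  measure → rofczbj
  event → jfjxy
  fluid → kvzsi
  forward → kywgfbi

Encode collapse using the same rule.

hyqvfzxo

Shifts by position in measure: pos 0: m→r (+5), pos 1: e→o (+10), pos 2: a→f (+5), pos 3: s→c (+10) — repeating every 2. The shifts repeat in a cycle of length 2: positions 0,1,… shift by +5, +10, then the pattern repeats.
Applying it to collapse: c+5=h, o+10=y, l+5=q, l+10=v, a+5=f, p+10=z, s+5=x, e+10=o.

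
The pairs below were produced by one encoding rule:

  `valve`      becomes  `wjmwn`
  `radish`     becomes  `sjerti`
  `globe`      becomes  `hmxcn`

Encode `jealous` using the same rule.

knjmxdt

The shift depends on letter class: consonant v→w is +1, but vowel a→j is +9. The rule splits by letter class: vowels +9, consonants +1.
For jealous: j(cons)+1=k, e(vowel)+9=n, a(vowel)+9=j, l(cons)+1=m, o(vowel)+9=x, u(vowel)+9=d, s(cons)+1=t.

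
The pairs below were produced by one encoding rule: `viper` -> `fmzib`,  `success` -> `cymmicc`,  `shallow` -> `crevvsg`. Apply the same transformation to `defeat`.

nipied

Two shifts are in play — +4 for a/e/i/o/u, +10 for every other letter.
On defeat: d(cons)+10=n, e(vowel)+4=i, f(cons)+10=p, e(vowel)+4=i, a(vowel)+4=e, t(cons)+10=d.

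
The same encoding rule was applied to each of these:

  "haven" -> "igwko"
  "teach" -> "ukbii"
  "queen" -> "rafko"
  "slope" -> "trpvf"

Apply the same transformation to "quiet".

rajku

Shifts by position in haven: pos 0: h→i (+1), pos 1: a→g (+6), pos 2: v→w (+1), pos 3: e→k (+6) — repeating every 2. A repeating key of period 2 is used — shifts +1, +6 over and over.
On quiet: q+1=r, u+6=a, i+1=j, e+6=k, t+1=u.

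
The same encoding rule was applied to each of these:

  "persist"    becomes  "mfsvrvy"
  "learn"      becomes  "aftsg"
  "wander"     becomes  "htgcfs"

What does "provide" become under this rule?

p(15)→m(12) and e(4)→f(5) fit y≡3x+19 (mod 26); the inverse of 3 mod 26 is 9. Treating letters as 0–25, the rule is x ↦ 3x + 19 (mod 26).
On provide: p(15)→3·15+19≡12=m; r(17)→3·17+19≡18=s; o(14)→3·14+19≡9=j; v(21)→3·21+19≡4=e; i(8)→3·8+19≡17=r; d(3)→3·3+19≡2=c; e(4)→3·4+19≡5=f (all mod 26).

msjercf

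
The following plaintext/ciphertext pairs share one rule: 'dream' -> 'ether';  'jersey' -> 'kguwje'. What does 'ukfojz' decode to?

The shift increases by 1 at each position, starting from +1: 1, 2, 3, ….
Reversing it on ukfojz: u−1=t, k−2=i, f−3=c, o−4=k, j−5=e, z−6=t.

ticket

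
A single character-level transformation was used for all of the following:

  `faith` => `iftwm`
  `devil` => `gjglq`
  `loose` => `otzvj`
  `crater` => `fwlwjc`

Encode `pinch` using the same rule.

snyfm

Shifts by position in faith: pos 0: f→i (+3), pos 1: a→f (+5), pos 2: i→t (+11), pos 3: t→w (+3), pos 4: h→m (+5) — repeating every 3. The shifts repeat in a cycle of length 3: positions 0,1,… shift by +3, +5, +11, then the pattern repeats.
Applying it to pinch: p+3=s, i+5=n, n+11=y, c+3=f, h+5=m.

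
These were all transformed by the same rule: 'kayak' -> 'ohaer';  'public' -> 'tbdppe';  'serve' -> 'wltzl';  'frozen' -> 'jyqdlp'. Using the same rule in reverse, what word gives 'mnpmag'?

ignite

Shifts by position in kayak: pos 0: k→o (+4), pos 1: a→h (+7), pos 2: y→a (+2), pos 3: a→e (+4), pos 4: k→r (+7) — repeating every 3. A repeating key of period 3 is used — shifts +4, +7, +2 over and over.
Reversing it on mnpmag: m−4=i, n−7=g, p−2=n, m−4=i, a−7=t, g−2=e.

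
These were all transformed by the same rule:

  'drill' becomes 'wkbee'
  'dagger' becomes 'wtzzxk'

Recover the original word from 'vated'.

Compare letters: d→w is +19, r→k is +19, i→b is +19 — a constant shift. Every letter moves 19 places later in the alphabet, wrapping around z→a.
Reversing it on vated: v−19=c, a−19=h, t−19=a, e−19=l, d−19=k.

chalk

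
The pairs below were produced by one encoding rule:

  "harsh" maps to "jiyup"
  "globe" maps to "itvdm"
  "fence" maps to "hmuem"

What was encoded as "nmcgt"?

level

Shifts by position in harsh: pos 0: h→j (+2), pos 1: a→i (+8), pos 2: r→y (+7), pos 3: s→u (+2), pos 4: h→p (+8) — repeating every 3. The shifts repeat in a cycle of length 3: positions 0,1,… shift by +2, +8, +7, then the pattern repeats.
Decoding nmcgt: n−2=l, m−8=e, c−7=v, g−2=e, t−8=l.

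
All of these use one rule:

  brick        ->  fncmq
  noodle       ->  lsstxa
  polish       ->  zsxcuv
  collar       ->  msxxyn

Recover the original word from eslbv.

month

b(1)→f(5) and r(17)→n(13) fit y≡7x+24 (mod 26); the inverse of 7 mod 26 is 15. Treating letters as 0–25, the rule is x ↦ 7x + 24 (mod 26).
Reversing it on eslbv: e(4)→15·(4−24)≡12=m; s(18)→15·(18−24)≡14=o; l(11)→15·(11−24)≡13=n; b(1)→15·(1−24)≡19=t; v(21)→15·(21−24)≡7=h (all mod 26).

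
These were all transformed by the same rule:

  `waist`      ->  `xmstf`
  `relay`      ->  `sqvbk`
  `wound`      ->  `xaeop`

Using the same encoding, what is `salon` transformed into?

tmvpz

Shifts by position in waist: pos 0: w→x (+1), pos 1: a→m (+12), pos 2: i→s (+10), pos 3: s→t (+1), pos 4: t→f (+12) — repeating every 3. The shifts repeat in a cycle of length 3: positions 0,1,… shift by +1, +12, +10, then the pattern repeats.
On salon: s+1=t, a+12=m, l+10=v, o+1=p, n+12=z.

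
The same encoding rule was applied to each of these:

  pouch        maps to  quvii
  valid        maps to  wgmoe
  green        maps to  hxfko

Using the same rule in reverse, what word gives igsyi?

harsh

Shifts by position in pouch: pos 0: p→q (+1), pos 1: o→u (+6), pos 2: u→v (+1), pos 3: c→i (+6) — repeating every 2. The shifts repeat in a cycle of length 2: positions 0,1,… shift by +1, +6, then the pattern repeats.
Undoing it on igsyi: i−1=h, g−6=a, s−1=r, y−6=s, i−1=h.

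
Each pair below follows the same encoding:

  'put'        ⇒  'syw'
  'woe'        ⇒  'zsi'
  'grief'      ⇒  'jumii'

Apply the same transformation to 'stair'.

Vowels shift forward by 4 and consonants shift forward by 3.
On stair: s(cons)+3=v, t(cons)+3=w, a(vowel)+4=e, i(vowel)+4=m, r(cons)+3=u.

vwemu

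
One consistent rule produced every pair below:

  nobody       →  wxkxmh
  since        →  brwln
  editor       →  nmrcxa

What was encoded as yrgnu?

Compare letters: n→w is +9, o→x is +9, b→k is +9 — a constant shift. Each letter is shifted forward by 9 in the alphabet (a Caesar shift of +9).
Reversing it on yrgnu: y−9=p, r−9=i, g−9=x, n−9=e, u−9=l.

pixel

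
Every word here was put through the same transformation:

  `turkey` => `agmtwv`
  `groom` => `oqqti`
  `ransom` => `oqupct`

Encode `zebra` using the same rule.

ctdgb

The word is reversed, then every letter is shifted forward by 2.
Applying it to zebra: reverse → arbez; then shift: a+2=c, r+2=t, b+2=d, e+2=g, z+2=b.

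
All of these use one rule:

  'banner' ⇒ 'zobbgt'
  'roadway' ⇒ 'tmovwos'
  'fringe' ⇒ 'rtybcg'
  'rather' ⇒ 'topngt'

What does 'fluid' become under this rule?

rfayv

b(1)→z(25) and a(0)→o(14) fit y≡11x+14 (mod 26); the inverse of 11 mod 26 is 19. Treating letters as 0–25, the rule is x ↦ 11x + 14 (mod 26).
On fluid: f(5)→11·5+14≡17=r; l(11)→11·11+14≡5=f; u(20)→11·20+14≡0=a; i(8)→11·8+14≡24=y; d(3)→11·3+14≡21=v (all mod 26).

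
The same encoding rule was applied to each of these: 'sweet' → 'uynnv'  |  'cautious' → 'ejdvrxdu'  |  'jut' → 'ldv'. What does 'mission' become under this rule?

oruurxp

The shift depends on letter class: consonant s→u is +2, but vowel e→n is +9. The rule splits by letter class: vowels +9, consonants +2.
On mission: m(cons)+2=o, i(vowel)+9=r, s(cons)+2=u, s(cons)+2=u, i(vowel)+9=r, o(vowel)+9=x, n(cons)+2=p.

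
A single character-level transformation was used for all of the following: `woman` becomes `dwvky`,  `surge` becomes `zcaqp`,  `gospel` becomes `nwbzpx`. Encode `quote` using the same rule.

In woman: w→d is +7, o→w is +8, m→v is +9, a→k is +10 — the shift increases by 1 each position. Each letter shifts forward by (position + 7), i.e. 7, 8, 9, … — the shift grows by one for each successive letter.
On quote: q+7=x, u+8=c, o+9=x, t+10=d, e+11=p.

xcxdp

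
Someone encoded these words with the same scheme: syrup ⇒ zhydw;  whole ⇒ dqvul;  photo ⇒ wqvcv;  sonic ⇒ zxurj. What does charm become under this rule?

jqhat

It's a Vigenère-style cipher with numeric key [7,9]: position i shifts by key[i mod 2].
Applying it to charm: c+7=j, h+9=q, a+7=h, r+9=a, m+7=t.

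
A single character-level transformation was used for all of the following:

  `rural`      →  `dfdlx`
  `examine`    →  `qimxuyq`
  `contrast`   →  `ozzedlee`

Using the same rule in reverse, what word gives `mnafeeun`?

acoustic

Shifts by position in rural: pos 0: r→d (+12), pos 1: u→f (+11), pos 2: r→d (+12), pos 3: a→l (+11) — repeating every 2. It's a Vigenère-style cipher with numeric key [12,11]: position i shifts by key[i mod 2].
Reversing it on mnafeeun: m−12=a, n−11=c, a−12=o, f−11=u, e−12=s, e−11=t, u−12=i, n−11=c.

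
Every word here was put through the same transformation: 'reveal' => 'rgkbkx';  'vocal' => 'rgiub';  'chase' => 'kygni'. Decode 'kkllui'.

coffee

The output letters match the input read backwards, each shifted +6: reveal reversed is laever. Read the word backwards and shift each letter +6.
Undoing it on kkllui: shift back: k−6=e, k−6=e, l−6=f, l−6=f, u−6=o, i−6=c → eeffoc; then reverse → coffee.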